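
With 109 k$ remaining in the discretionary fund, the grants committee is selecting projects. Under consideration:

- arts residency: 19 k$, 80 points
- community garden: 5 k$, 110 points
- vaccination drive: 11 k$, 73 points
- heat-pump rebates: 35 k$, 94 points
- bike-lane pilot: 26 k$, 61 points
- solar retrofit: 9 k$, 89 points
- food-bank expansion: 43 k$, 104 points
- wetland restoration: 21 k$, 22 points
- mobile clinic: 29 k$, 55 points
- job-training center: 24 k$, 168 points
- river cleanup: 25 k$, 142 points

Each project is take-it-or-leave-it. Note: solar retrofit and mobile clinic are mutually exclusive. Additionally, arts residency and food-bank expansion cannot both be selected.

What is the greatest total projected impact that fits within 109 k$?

Greedy by ratio would take arts residency + community garden + vaccination drive + solar retrofit + job-training center + river cleanup: 93 k$ used, total 662.
The 19 k$ tied up in arts residency is better spent on heat-pump rebates — total rises to 676 (109 k$).
Next best is arts residency + community garden + vaccination drive + solar retrofit + job-training center + river cleanup at 662 (93 k$) — short by 14.

676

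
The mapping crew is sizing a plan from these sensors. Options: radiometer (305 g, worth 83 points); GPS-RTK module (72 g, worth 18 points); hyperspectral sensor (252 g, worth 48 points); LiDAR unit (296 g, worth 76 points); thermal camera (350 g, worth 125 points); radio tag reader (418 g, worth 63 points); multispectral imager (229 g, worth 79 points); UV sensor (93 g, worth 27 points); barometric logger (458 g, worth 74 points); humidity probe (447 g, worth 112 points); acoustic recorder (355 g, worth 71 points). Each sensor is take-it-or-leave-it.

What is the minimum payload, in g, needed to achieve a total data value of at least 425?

Look for the lowest-payload combination reaching 425.
Taking radiometer + thermal camera + multispectral imager + UV sensor + humidity probe gives 426 (≥ 425) for 1424 g.
Any bundle with less than 1424 g falls short of 425.

1424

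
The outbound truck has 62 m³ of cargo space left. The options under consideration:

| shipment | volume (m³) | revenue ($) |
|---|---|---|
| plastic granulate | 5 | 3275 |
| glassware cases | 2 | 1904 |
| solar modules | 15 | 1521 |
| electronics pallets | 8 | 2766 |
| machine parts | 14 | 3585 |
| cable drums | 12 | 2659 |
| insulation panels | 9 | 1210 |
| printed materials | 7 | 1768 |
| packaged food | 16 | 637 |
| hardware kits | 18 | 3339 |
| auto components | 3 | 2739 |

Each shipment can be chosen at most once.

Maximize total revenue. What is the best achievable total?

20267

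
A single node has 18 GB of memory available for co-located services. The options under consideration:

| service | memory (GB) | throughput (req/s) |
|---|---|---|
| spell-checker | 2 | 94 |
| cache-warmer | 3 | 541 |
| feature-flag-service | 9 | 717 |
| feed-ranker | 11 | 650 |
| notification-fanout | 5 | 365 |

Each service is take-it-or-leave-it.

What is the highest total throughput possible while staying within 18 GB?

1623

Taking cache-warmer + feature-flag-service + notification-fanout: 17 GB used, 1623 in throughput.
Every other selection either busts 18 GB or fails to beat 1623.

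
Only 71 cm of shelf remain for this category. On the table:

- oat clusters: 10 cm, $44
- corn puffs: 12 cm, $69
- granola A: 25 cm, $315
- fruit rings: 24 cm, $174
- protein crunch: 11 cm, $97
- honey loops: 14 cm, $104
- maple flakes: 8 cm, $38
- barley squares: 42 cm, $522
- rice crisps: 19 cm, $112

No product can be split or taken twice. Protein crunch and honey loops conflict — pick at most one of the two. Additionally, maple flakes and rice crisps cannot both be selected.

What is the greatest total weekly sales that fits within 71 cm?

837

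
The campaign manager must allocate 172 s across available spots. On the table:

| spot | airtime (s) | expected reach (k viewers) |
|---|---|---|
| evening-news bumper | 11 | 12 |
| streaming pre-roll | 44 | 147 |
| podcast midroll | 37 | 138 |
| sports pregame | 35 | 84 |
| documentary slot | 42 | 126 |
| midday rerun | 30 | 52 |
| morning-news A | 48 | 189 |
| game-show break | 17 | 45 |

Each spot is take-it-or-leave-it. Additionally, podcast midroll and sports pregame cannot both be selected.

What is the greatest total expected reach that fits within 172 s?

600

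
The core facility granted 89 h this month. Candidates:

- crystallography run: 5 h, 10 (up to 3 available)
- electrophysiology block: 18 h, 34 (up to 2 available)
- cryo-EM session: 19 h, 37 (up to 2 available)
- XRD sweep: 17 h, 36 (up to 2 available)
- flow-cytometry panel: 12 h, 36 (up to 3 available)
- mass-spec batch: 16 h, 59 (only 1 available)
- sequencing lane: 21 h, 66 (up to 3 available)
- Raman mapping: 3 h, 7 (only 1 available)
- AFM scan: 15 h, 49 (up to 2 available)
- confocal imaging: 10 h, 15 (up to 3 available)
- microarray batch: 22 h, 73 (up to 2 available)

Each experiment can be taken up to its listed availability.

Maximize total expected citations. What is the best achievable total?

Taking the top-ratio experiments first gives flow-cytometry panel + mass-spec batch + AFM scan + 2×microarray batch for 290 (87 h).
Replace flow-cytometry panel and microarray batch with sequencing lane + AFM scan: the trade gains 6 net, giving 296 at 89 h.
Every other selection either busts 89 h or exceeds an availability limit or fails to beat 296.

296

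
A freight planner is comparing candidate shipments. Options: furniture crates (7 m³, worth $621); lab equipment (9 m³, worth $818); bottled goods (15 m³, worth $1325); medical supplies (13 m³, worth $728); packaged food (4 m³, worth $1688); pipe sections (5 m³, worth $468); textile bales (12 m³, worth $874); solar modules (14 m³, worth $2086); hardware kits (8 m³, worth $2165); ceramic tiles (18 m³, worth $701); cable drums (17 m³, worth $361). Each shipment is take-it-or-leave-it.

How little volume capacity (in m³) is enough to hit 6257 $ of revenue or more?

31

Need the lightest bundle worth ≥ 6257.
packaged food + pipe sections + solar modules + hardware kits reaches 6407 using 31 m³.
Below 31 m³ the best achievable stays under 6257.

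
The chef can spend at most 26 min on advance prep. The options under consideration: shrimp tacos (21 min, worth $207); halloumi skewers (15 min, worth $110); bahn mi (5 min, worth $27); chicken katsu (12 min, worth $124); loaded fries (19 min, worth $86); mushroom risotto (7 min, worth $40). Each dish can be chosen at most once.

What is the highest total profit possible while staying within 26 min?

234

By profit per min: chicken katsu 10.33, shrimp tacos 9.86, halloumi skewers 7.33, mushroom risotto 5.71 lead.
Greedy by ratio would take bahn mi + chicken katsu + mushroom risotto: 24 min used, total 191.
The 19 min tied up in chicken katsu and mushroom risotto is better spent on shrimp tacos — total rises to 234 (26 min).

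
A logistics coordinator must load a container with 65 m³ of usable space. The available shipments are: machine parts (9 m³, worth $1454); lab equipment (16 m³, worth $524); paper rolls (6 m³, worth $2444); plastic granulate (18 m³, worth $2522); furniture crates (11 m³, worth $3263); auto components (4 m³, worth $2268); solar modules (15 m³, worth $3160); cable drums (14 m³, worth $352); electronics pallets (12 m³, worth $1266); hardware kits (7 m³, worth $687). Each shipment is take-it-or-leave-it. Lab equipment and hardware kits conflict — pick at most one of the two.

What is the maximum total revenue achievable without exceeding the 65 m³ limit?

15111

The ratio ordering already packs tightly: machine parts + paper rolls + plastic granulate + furniture crates + auto components + solar modules, 63 m³, 15111.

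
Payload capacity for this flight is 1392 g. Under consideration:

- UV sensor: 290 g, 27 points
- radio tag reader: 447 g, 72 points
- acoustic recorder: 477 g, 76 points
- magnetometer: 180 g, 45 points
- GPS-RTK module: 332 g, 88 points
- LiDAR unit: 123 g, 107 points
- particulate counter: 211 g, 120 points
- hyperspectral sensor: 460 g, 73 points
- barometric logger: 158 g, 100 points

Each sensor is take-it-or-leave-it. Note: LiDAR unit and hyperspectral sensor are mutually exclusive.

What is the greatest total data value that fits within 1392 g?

Ranking by ratio (data value/g): LiDAR unit 0.87, barometric logger 0.63, particulate counter 0.57, GPS-RTK module 0.27.
Filling by ratio: UV sensor + magnetometer + GPS-RTK module + LiDAR unit + particulate counter + barometric logger for 487, with 98 g left unused.
Dropping UV sensor and magnetometer frees 470 g; slotting in acoustic recorder (477 g) lifts the total to 491 at 1301 g.
The spare 91 g is too small for any remaining sensor, and no feasible exchange beats 491.

491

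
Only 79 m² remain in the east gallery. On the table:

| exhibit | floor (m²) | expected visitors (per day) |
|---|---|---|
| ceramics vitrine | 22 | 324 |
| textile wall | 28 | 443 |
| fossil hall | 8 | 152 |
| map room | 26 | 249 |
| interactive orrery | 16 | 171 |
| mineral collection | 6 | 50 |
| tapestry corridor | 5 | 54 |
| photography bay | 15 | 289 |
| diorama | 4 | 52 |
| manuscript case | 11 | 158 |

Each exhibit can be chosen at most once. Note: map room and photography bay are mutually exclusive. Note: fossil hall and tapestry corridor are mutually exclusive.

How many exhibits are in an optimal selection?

5

The maximum expected visitors within 79 m² is 1260.
For example ceramics vitrine + textile wall + fossil hall + photography bay + diorama achieves it, using 77 m².
Any selection reaching 1260 contains exactly 5 exhibits.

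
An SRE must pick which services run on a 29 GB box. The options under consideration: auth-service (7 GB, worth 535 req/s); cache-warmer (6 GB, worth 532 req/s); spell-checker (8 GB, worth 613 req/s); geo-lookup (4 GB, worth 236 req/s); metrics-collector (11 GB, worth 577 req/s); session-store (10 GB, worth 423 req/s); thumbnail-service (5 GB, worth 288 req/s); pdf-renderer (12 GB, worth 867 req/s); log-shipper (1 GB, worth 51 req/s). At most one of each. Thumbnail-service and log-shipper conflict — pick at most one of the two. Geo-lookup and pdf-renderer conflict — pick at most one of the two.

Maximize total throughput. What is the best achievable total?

Density check — cache-warmer 88.67, spell-checker 76.62, auth-service 76.43, pdf-renderer 72.25 are the best per GB.
Filling by ratio: auth-service + cache-warmer + spell-checker + geo-lookup + log-shipper for 1967, with 3 GB left unused.
The 10 GB tied up in cache-warmer and geo-lookup is better spent on pdf-renderer — total rises to 2066 (28 GB).
The closest alternative, cache-warmer + spell-checker + pdf-renderer + log-shipper, reaches only 2063.

2066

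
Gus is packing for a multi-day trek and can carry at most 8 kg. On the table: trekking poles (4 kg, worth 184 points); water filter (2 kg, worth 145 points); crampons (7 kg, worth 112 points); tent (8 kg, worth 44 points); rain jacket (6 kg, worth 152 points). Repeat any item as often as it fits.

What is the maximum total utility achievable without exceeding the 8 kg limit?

580

Density check — water filter 72.50, trekking poles 46.00, rain jacket 25.33, crampons 16.00 are the best per kg.
Best packing: 4×water filter — 8 kg, 580 total.
Every other selection either busts 8 kg or fails to beat 580.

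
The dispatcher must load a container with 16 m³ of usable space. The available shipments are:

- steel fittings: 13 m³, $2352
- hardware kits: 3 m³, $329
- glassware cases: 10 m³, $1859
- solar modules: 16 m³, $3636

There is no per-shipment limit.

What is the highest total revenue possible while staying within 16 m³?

3636

The ratio ordering already packs tightly: solar modules, 16 m³, 3636.
Every other selection either busts 16 m³ or fails to beat 3636.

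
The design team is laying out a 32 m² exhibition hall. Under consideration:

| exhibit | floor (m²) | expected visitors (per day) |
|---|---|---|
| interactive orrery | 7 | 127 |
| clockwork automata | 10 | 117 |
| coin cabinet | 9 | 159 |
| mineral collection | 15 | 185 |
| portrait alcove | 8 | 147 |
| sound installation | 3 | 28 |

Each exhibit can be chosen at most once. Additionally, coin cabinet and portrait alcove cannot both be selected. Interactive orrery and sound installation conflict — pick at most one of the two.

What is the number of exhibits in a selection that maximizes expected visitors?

Optimal total is 471.
interactive orrery + coin cabinet + mineral collection hits 471 at 31 m².
All optima have 3 exhibits.

3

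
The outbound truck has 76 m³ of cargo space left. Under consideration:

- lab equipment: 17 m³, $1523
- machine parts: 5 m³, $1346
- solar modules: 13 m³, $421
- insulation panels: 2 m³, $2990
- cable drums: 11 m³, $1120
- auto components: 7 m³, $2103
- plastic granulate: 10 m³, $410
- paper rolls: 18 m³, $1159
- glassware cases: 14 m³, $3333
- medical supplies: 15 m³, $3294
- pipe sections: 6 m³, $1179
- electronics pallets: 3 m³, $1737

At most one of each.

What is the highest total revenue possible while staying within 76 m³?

17523

Filling by ratio: machine parts + insulation panels + cable drums + auto components + plastic granulate + glassware cases + medical supplies + pipe sections + electronics pallets for 17512, with 3 m³ left unused.
Replace plastic granulate with solar modules: the trade gains 11 net, giving 17523 at 76 m³.
That's the maximum — no swap from here does better than 17523.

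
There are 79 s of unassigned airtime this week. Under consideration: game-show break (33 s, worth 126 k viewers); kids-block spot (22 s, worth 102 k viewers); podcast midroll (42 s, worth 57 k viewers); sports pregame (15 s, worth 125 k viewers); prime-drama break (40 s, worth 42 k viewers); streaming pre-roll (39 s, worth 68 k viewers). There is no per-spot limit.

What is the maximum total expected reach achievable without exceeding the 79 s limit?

Best packing: 5×sports pregame — 75 s, 625 total.
The spare 4 s is too small for any remaining spot, and no exchange beats 625.

625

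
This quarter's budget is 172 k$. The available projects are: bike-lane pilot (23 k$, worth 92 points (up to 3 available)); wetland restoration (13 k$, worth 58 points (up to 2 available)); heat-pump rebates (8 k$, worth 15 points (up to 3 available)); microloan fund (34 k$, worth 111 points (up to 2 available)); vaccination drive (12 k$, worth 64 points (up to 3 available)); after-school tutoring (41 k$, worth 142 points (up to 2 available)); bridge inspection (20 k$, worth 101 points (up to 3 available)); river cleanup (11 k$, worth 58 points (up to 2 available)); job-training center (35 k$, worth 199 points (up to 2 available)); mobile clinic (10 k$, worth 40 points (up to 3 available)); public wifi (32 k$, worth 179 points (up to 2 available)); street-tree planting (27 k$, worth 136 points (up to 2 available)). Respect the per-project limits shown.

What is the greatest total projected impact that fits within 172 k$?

By projected impact per k$: job-training center 5.69, public wifi 5.59, vaccination drive 5.33, river cleanup 5.27 lead.
Filling by ratio: 3×vaccination drive + 2×job-training center + 2×public wifi for 948, with 2 k$ left unused.
Dropping 3×vaccination drive frees 36 k$; slotting in river cleanup + street-tree planting (38 k$) lifts the total to 950 at 172 k$.
No other feasible combination exceeds 950.

950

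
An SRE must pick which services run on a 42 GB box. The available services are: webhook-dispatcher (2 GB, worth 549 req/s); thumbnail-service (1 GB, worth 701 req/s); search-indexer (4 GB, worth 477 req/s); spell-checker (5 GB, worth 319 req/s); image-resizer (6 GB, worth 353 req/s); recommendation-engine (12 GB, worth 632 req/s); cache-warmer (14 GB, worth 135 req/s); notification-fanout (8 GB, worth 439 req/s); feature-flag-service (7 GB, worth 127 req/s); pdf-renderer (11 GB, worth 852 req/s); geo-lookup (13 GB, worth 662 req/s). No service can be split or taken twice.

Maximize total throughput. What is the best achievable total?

3913

Taking the top-ratio services first gives webhook-dispatcher + thumbnail-service + search-indexer + spell-checker + image-resizer + notification-fanout + pdf-renderer for 3690 (37 GB).
The 8 GB tied up in notification-fanout is better spent on geo-lookup — total rises to 3913 (42 GB).
An exhaustive check of the 2048 subsets confirms 3913.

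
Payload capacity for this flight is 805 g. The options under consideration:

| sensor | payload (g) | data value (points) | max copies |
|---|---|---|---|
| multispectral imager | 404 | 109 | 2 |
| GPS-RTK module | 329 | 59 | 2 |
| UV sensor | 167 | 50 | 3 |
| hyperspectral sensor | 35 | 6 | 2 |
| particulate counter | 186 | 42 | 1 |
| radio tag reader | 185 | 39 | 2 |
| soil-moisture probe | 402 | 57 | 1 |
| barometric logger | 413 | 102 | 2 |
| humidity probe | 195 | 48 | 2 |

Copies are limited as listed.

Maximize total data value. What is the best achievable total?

By data value per g: UV sensor 0.30, multispectral imager 0.27, barometric logger 0.25, humidity probe 0.25 lead.
The ratio heuristic lands on 3×UV sensor + 2×hyperspectral sensor + humidity probe (210) but leaves 39 g idle.
Dropping UV sensor and hyperspectral sensor and humidity probe frees 397 g; slotting in multispectral imager (404 g) lifts the total to 215 at 773 g.

215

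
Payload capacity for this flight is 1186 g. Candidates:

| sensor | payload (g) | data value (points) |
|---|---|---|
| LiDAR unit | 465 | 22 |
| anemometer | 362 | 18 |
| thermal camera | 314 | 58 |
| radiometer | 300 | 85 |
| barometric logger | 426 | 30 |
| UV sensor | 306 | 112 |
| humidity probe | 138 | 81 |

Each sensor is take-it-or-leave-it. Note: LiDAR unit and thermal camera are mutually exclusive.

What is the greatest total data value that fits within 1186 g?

336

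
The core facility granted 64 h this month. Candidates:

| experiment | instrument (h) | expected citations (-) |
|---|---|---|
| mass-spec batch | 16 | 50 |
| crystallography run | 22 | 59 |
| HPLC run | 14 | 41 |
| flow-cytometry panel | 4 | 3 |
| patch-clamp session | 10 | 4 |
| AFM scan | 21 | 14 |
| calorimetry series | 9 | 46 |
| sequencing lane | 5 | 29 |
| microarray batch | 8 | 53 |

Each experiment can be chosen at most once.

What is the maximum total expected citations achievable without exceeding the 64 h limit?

Taking the top-ratio experiments first gives mass-spec batch + HPLC run + flow-cytometry panel + calorimetry series + sequencing lane + microarray batch for 222 (56 h).
The 14 h tied up in HPLC run is better spent on crystallography run — total rises to 240 (64 h).
Next best is mass-spec batch + crystallography run + calorimetry series + sequencing lane + microarray batch at 237 (60 h) — short by 3.

240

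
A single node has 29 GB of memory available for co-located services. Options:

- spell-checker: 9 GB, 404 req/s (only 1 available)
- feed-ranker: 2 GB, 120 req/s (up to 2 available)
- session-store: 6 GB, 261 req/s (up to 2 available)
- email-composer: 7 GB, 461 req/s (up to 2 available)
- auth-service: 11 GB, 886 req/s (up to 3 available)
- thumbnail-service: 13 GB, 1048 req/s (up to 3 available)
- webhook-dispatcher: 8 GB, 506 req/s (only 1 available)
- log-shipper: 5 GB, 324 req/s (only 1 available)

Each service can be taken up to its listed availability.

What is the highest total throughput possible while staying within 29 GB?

2258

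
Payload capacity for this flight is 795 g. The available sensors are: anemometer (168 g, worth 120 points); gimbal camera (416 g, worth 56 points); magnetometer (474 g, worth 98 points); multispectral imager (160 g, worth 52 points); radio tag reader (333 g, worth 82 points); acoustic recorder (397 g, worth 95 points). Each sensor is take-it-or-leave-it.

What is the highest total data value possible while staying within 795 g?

267

Filling by ratio: anemometer + multispectral imager + radio tag reader for 254, with 134 g left unused.
Dropping radio tag reader frees 333 g; slotting in acoustic recorder (397 g) lifts the total to 267 at 725 g.
Runner-up anemometer + multispectral imager + radio tag reader tops out at 254.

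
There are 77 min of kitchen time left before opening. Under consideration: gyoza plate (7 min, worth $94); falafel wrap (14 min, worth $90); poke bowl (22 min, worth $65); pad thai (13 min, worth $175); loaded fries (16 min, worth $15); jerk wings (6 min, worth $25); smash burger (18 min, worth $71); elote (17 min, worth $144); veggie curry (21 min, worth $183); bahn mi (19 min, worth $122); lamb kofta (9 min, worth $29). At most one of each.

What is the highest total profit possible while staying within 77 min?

Taking the top-ratio dishes first gives gyoza plate + falafel wrap + pad thai + elote + veggie curry for 686 (72 min).
Replace falafel wrap with bahn mi: the trade gains 32 net, giving 718 at 77 min.
Nothing else within 77 min beats 718.

718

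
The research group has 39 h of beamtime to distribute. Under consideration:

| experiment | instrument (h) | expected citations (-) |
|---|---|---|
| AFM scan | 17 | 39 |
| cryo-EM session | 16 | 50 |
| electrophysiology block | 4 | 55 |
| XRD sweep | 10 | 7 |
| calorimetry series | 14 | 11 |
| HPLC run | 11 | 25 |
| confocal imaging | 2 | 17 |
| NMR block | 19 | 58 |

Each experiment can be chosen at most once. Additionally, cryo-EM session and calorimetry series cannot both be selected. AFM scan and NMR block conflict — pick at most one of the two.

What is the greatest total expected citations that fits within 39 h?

A density-first pass picks AFM scan + cryo-EM session + electrophysiology block + confocal imaging — 161 at 39 h.
Replace AFM scan and confocal imaging with NMR block: the trade gains 2 net, giving 163 at 39 h.
Nothing else feasible within 39 h beats 163.

163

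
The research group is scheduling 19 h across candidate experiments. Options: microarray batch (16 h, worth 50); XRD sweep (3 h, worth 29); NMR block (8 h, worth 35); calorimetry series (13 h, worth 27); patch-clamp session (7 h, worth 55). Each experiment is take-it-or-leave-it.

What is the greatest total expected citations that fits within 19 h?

119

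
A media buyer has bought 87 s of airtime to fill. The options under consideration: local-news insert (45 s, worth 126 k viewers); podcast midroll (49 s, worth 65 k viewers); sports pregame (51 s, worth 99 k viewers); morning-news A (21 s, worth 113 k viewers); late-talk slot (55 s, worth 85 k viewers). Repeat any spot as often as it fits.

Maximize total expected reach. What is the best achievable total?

452

4×morning-news A uses 84 of the 87 s and totals 452.
Every other selection either busts 87 s or fails to beat 452.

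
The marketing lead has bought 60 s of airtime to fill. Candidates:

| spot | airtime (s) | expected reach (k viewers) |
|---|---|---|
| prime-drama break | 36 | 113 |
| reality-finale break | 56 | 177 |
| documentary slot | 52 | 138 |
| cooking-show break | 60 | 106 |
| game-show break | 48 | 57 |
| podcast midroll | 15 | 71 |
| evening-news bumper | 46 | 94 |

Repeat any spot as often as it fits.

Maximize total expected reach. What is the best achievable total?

The ratio ordering already packs tightly: 4×podcast midroll, 60 s, 284.

284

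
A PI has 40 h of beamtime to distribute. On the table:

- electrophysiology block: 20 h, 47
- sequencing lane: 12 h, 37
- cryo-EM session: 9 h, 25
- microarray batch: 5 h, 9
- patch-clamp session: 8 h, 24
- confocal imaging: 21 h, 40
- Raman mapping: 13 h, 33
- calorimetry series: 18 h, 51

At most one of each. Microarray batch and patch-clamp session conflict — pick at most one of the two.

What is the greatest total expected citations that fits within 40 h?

The ratio heuristic lands on sequencing lane + patch-clamp session + calorimetry series (112) but leaves 2 h idle.
Replace patch-clamp session with cryo-EM session: the trade gains 1 net, giving 113 at 39 h.
An exhaustive check of the 256 subsets confirms 113.

113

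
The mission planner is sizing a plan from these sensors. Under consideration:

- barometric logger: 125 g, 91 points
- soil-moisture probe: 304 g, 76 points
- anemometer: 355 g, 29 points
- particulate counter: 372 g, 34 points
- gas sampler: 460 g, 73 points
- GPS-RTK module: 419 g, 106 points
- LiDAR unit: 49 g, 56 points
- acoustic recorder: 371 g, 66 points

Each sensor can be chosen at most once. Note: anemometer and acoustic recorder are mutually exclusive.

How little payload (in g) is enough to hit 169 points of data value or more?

478

Minimise g subject to total data value ≥ 169.
barometric logger + soil-moisture probe + LiDAR unit reaches 223 using 478 g.
No combination under 478 g hits 169.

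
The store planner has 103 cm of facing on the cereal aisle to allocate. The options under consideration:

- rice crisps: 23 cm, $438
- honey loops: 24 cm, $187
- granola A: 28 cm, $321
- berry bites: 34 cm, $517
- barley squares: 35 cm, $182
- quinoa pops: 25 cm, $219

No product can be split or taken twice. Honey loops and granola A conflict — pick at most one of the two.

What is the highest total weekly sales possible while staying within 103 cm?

1276

The ratio ordering already packs tightly: rice crisps + granola A + berry bites, 85 cm, 1276.
No other feasible combination exceeds 1276.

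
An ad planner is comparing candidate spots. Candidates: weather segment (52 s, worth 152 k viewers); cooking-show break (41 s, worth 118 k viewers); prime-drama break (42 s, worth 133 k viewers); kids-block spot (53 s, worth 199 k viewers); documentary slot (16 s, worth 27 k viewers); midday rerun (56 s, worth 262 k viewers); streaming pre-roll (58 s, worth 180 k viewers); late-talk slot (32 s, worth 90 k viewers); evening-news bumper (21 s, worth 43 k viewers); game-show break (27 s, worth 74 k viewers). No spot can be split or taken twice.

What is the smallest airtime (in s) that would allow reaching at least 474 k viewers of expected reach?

125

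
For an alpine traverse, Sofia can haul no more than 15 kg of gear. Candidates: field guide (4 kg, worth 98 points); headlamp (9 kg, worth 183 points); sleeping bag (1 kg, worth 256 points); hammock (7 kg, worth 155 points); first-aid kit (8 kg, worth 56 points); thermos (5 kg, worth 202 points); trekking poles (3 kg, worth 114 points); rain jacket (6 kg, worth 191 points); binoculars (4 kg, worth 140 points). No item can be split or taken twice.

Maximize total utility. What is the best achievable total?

763

Greedy by ratio would take sleeping bag + thermos + trekking poles + binoculars: 13 kg used, total 712.
The 4 kg tied up in binoculars is better spent on rain jacket — total rises to 763 (15 kg).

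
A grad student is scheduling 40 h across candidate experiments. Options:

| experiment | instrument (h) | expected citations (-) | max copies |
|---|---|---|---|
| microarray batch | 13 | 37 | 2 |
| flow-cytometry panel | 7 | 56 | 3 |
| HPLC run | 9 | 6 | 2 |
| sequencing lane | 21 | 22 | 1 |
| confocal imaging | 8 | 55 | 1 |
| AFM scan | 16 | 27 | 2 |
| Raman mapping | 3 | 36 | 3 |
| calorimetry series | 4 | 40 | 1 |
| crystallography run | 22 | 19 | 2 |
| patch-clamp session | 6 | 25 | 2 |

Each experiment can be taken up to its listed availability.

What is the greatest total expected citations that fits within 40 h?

341

The ratio ordering already packs tightly: 3×flow-cytometry panel + 3×Raman mapping + calorimetry series + patch-clamp session, 40 h, 341.
No other feasible combination exceeds 341.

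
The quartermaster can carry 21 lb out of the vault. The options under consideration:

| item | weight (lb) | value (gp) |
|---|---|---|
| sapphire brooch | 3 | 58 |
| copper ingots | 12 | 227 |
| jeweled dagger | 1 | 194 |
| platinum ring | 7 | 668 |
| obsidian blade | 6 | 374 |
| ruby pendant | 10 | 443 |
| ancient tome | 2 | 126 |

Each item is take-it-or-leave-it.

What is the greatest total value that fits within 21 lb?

Taking the top-ratio items first gives sapphire brooch + jeweled dagger + platinum ring + obsidian blade + ancient tome for 1420 (19 lb).
Replace sapphire brooch and obsidian blade with ruby pendant: the trade gains 11 net, giving 1431 at 20 lb.
Runner-up sapphire brooch + jeweled dagger + platinum ring + obsidian blade + ancient tome tops out at 1420.

1431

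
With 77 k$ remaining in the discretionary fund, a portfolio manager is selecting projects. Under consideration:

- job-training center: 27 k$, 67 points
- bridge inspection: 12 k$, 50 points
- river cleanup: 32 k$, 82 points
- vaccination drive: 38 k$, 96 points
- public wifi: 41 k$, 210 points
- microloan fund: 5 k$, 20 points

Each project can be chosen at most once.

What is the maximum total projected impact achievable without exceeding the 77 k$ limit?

Filling by ratio: bridge inspection + public wifi + microloan fund for 280, with 19 k$ left unused.
Replace bridge inspection with job-training center: the trade gains 17 net, giving 297 at 73 k$.

297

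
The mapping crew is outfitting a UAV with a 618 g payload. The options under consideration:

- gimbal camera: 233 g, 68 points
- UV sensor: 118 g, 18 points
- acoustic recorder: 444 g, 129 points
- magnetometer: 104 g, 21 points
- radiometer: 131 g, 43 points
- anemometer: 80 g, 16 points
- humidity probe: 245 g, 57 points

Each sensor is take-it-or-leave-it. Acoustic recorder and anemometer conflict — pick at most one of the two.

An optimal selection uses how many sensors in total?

2

Optimal total is 172.
One optimal bundle: acoustic recorder + radiometer (575 g).
Every optimal selection uses 2 sensors.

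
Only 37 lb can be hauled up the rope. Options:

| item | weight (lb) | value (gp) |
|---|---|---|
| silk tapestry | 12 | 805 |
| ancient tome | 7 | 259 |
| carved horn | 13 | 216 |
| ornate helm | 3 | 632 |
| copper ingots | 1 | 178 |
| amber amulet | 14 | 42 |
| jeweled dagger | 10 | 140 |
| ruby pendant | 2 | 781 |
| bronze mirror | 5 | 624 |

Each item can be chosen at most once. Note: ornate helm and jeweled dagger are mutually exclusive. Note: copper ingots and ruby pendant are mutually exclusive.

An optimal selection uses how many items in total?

Optimal total is 3101.
One optimal bundle: silk tapestry + ancient tome + ornate helm + ruby pendant + bronze mirror (29 lb).
All optima have 5 items.

5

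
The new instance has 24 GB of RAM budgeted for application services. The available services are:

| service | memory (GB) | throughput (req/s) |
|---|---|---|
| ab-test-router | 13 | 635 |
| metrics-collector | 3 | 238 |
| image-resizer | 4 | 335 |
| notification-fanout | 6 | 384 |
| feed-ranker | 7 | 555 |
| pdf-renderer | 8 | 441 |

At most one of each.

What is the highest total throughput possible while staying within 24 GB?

1618

Filling by ratio: metrics-collector + image-resizer + notification-fanout + feed-ranker for 1512, with 4 GB left unused.
The 4 GB tied up in image-resizer is better spent on pdf-renderer — total rises to 1618 (24 GB).
Next best is metrics-collector + image-resizer + feed-ranker + pdf-renderer at 1569 (22 GB) — short by 49.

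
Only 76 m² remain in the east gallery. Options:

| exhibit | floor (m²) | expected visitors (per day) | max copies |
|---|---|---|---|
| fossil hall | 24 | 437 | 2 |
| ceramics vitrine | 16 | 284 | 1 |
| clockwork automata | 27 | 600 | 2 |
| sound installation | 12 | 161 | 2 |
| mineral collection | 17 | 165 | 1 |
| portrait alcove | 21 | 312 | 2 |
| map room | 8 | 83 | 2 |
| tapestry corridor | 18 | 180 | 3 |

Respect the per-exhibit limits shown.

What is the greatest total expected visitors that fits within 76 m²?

Ranking by ratio (expected visitors/m²): clockwork automata 22.22, fossil hall 18.21, ceramics vitrine 17.75.
The ratio heuristic lands on ceramics vitrine + 2×clockwork automata (1484) but leaves 6 m² idle.
The 16 m² tied up in ceramics vitrine is better spent on portrait alcove — total rises to 1512 (75 m²).

1512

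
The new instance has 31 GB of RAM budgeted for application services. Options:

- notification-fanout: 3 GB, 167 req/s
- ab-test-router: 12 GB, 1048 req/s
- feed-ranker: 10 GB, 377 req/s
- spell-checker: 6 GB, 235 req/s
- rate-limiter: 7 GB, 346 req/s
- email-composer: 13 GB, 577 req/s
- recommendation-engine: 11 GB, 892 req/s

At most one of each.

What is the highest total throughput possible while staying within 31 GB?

2286

A density-first pass picks notification-fanout + ab-test-router + recommendation-engine — 2107 at 26 GB.
Dropping notification-fanout frees 3 GB; slotting in rate-limiter (7 GB) lifts the total to 2286 at 30 GB.
The closest alternative, ab-test-router + spell-checker + recommendation-engine, reaches only 2175.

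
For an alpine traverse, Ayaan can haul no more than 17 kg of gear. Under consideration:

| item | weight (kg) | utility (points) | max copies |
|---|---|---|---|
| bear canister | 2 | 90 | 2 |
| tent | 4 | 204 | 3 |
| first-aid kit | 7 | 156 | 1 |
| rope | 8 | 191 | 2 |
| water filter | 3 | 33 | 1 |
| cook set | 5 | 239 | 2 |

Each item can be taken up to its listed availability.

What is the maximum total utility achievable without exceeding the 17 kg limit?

Density check — tent 51.00, cook set 47.80, bear canister 45.00, rope 23.88 are the best per kg.
Best packing: 3×tent + cook set — 17 kg, 851 total.
That's the maximum — no swap from here does better than 851.

851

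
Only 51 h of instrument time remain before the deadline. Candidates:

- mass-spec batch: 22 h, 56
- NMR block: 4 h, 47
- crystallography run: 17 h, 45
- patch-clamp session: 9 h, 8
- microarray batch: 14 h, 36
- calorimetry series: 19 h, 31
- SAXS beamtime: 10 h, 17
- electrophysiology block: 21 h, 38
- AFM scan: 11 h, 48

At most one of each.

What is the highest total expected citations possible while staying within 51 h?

187

Ranking by ratio (expected citations/h): NMR block 11.75, AFM scan 4.36, crystallography run 2.65.
The ratio heuristic lands on NMR block + crystallography run + microarray batch + AFM scan (176) but leaves 5 h idle.
The 17 h tied up in crystallography run is better spent on mass-spec batch — total rises to 187 (51 h).
Next best is NMR block + crystallography run + microarray batch + AFM scan at 176 (46 h) — short by 11.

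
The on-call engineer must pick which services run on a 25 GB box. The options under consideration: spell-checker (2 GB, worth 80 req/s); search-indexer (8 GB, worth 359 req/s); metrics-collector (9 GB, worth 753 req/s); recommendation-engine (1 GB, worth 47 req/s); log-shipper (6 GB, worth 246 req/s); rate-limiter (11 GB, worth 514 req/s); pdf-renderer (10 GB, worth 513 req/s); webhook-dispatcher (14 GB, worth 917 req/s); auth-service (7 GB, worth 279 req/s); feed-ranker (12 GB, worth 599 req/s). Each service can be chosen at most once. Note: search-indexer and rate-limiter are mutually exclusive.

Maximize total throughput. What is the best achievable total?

1750

A density-first pass picks metrics-collector + recommendation-engine + webhook-dispatcher — 1717 at 24 GB.
Replace recommendation-engine with spell-checker: the trade gains 33 net, giving 1750 at 25 GB.
No other feasible combination exceeds 1750.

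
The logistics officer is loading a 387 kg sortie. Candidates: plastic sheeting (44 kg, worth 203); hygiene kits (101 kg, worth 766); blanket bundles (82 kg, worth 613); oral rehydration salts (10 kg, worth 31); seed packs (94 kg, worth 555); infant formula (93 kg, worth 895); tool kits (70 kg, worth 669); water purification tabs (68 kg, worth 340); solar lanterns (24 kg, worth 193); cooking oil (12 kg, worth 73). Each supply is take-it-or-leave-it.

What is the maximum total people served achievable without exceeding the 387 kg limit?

3209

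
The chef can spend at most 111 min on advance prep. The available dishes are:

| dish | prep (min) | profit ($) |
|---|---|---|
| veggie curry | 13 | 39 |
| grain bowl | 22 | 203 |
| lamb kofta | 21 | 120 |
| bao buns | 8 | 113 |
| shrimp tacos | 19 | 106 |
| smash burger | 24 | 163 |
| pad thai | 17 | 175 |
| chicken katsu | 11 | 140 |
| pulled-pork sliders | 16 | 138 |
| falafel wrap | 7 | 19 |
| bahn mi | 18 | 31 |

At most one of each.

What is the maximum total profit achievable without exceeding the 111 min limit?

971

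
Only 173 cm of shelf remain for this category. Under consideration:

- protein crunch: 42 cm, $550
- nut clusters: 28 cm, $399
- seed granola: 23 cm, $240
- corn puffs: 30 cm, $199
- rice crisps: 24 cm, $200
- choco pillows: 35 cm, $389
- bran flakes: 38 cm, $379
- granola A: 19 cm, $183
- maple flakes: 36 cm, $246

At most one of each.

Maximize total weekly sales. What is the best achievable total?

Ranking by ratio (weekly sales/cm): nut clusters 14.25, protein crunch 13.10, choco pillows 11.11, seed granola 10.43.
The ratio heuristic lands on protein crunch + nut clusters + seed granola + choco pillows + bran flakes (1957) but leaves 7 cm idle.
Replace bran flakes with rice crisps + granola A: the trade gains 4 net, giving 1961 at 171 cm.
The closest alternative, protein crunch + nut clusters + seed granola + choco pillows + bran flakes, reaches only 1957.

1961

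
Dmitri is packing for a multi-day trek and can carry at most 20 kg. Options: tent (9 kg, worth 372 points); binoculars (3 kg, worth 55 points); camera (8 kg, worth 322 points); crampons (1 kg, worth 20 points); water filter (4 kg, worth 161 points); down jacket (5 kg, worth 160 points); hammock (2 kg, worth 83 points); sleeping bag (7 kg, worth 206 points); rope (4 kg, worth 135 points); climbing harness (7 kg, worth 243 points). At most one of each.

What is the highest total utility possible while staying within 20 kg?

797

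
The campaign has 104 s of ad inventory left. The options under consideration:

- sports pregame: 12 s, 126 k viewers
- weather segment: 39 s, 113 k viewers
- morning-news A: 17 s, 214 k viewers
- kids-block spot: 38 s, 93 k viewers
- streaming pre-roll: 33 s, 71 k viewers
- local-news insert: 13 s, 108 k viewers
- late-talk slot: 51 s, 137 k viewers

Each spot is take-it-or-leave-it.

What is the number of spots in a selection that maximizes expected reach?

Optimal total is 585.
sports pregame + morning-news A + local-news insert + late-talk slot hits 585 at 93 s.
Any selection reaching 585 contains exactly 4 spots.

4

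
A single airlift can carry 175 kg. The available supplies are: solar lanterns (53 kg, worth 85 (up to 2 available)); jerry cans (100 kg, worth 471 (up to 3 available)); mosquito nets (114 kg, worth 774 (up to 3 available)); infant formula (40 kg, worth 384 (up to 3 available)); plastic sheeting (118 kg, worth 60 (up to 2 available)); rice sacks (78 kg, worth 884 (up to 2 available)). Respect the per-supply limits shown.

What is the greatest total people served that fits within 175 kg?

1768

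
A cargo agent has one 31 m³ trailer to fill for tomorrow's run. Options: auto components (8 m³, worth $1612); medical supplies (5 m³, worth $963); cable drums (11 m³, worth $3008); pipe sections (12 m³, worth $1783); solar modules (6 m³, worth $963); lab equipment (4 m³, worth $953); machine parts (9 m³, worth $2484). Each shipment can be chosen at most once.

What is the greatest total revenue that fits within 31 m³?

7418

By revenue per m³: machine parts 276.00, cable drums 273.45, lab equipment 238.25 lead.
Filling by ratio: medical supplies + cable drums + lab equipment + machine parts for 7408, with 2 m³ left unused.
Dropping lab equipment frees 4 m³; slotting in solar modules (6 m³) lifts the total to 7418 at 31 m³.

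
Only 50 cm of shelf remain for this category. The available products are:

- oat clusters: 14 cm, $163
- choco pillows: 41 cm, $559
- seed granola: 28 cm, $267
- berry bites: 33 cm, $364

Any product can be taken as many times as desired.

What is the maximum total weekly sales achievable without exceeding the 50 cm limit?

559

By weekly sales per cm: choco pillows 13.63, oat clusters 11.64, berry bites 11.03 lead.
The ratio ordering already packs tightly: choco pillows, 41 cm, 559.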